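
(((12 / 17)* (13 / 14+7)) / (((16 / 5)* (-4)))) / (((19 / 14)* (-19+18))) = 0.32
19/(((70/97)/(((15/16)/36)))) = 1843/2688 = 0.69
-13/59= -0.22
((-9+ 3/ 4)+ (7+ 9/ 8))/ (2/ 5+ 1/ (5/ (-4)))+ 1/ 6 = 23/ 48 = 0.48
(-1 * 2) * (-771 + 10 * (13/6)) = 1498.67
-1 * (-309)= 309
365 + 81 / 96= 11707 / 32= 365.84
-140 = -140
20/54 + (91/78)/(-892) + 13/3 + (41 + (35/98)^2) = 108169307/2360232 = 45.83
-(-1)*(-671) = -671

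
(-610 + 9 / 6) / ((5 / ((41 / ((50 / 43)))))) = -2145571 / 500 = -4291.14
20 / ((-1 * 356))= -5 / 89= -0.06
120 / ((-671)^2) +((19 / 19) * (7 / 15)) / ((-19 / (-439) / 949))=10232.55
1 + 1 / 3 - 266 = -794 / 3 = -264.67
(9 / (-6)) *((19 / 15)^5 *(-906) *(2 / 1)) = 747781898 / 84375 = 8862.60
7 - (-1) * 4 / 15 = 109 / 15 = 7.27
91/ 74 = 1.23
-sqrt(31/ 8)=-sqrt(62)/ 4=-1.97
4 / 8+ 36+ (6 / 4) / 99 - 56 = -19.48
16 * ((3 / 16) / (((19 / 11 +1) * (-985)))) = -11 / 9850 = -0.00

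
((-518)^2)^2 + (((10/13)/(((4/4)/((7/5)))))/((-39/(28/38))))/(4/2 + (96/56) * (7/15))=693554508545738/9633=71997768975.99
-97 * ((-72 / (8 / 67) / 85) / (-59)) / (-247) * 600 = 7018920 / 247741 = 28.33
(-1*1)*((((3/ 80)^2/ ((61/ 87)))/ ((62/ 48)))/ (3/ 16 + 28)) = -2349/ 42642050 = -0.00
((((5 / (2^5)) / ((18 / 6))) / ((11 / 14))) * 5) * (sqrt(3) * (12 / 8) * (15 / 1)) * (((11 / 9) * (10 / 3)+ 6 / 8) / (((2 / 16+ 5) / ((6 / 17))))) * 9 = 1367625 * sqrt(3) / 61336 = 38.62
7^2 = 49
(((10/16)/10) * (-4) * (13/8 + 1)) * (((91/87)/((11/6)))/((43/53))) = -101283/219472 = -0.46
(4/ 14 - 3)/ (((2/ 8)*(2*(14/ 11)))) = -209/ 49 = -4.27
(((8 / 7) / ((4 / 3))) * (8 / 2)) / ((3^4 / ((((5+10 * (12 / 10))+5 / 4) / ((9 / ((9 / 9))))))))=146 / 1701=0.09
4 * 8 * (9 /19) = 288 /19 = 15.16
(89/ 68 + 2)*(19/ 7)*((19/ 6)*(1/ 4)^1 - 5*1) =-37.80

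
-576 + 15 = -561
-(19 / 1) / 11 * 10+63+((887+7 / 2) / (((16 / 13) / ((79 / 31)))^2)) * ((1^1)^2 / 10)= 23138116799 / 54123520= 427.51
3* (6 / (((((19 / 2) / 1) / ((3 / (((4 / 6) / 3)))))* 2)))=243 / 19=12.79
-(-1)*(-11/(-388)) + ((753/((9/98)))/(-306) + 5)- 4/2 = -23.77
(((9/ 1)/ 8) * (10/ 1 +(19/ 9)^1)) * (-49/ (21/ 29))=-22127/ 24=-921.96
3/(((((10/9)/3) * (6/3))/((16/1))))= 64.80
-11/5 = -2.20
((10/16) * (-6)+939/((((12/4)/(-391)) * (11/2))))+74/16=-1958051/88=-22250.58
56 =56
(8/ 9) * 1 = 0.89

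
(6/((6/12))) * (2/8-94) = -1125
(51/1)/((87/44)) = 748/29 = 25.79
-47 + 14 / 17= -785 / 17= -46.18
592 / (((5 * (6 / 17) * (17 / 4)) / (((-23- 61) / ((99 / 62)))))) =-4152.37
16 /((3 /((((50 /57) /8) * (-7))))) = -700 /171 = -4.09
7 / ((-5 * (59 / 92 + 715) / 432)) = -278208 / 329195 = -0.85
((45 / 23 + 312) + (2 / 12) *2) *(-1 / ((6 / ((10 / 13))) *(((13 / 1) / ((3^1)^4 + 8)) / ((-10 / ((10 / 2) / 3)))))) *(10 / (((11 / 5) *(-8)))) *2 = -241256750 / 128271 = -1880.84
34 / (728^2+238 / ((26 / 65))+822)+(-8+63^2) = 3961.00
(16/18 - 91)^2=657721/81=8120.01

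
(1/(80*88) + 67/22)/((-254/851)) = -18246291/1788160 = -10.20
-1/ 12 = -0.08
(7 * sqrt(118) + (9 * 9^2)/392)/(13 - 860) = -sqrt(118)/121 - 729/332024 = -0.09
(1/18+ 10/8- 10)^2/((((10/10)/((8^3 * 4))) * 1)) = 12540032/81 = 154815.21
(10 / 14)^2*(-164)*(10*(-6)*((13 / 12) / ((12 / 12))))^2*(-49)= 17322500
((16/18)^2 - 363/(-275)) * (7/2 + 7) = 29911/1350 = 22.16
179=179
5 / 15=1 / 3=0.33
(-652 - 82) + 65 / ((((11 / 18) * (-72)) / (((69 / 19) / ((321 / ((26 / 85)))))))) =-558094915 / 760342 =-734.01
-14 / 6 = -7 / 3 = -2.33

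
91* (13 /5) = 1183 /5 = 236.60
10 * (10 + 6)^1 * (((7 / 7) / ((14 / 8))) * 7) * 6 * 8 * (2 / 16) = 3840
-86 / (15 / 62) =-5332 / 15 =-355.47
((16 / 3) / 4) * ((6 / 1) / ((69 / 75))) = 200 / 23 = 8.70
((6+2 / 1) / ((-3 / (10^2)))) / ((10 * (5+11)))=-5 / 3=-1.67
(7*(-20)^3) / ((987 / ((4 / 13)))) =-32000 / 1833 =-17.46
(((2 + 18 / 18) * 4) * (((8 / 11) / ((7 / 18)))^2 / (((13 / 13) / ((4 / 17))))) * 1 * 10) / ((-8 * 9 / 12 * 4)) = -414720 / 100793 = -4.11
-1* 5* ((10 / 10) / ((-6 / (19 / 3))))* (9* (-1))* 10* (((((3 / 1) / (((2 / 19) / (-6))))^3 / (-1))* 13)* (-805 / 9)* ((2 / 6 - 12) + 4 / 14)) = -31430932810875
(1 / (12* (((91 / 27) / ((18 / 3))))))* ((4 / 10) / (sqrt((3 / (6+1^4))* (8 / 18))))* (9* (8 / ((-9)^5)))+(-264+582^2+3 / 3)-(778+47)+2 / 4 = 675273 / 2-4* sqrt(21) / 110565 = 337636.50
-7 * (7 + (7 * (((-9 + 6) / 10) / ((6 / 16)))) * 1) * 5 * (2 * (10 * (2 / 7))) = -280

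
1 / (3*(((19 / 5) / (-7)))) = -35 / 57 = -0.61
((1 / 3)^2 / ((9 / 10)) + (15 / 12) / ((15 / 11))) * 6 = 337 / 54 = 6.24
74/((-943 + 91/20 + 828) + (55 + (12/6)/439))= -649720/486811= -1.33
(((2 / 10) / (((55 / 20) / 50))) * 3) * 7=840 / 11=76.36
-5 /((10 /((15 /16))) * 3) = -5 /32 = -0.16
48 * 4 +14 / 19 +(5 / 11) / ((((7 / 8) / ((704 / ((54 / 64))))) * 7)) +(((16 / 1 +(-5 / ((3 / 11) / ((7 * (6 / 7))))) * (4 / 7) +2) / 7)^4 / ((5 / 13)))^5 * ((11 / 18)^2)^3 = 16952722805648178547881433998734990358029766811780671991193158 / 200900158710255750292618333139570324979309375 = 84383819875911124.22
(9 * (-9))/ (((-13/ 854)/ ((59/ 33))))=1360422/ 143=9513.44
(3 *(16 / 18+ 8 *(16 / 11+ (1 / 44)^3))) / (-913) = -0.04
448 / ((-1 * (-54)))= 224 / 27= 8.30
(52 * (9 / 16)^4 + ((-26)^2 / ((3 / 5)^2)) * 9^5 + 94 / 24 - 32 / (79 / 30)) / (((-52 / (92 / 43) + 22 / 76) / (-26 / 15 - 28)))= 41957665454367253219 / 305626705920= 137284028.66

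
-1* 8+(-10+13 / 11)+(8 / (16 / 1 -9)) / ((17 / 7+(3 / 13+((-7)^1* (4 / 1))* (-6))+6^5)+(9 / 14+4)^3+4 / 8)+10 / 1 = -21529141027 / 3157673123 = -6.82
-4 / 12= -1 / 3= -0.33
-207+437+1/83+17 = 20502/83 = 247.01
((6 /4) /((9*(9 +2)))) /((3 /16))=8 /99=0.08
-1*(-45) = 45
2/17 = 0.12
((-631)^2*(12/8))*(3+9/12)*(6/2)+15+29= 53752087/8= 6719010.88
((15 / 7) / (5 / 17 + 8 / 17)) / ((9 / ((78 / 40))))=17 / 28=0.61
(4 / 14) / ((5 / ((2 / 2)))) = 2 / 35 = 0.06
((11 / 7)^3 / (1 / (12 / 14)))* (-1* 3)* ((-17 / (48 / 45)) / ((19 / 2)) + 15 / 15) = 1233837 / 182476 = 6.76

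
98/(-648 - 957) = -98/1605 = -0.06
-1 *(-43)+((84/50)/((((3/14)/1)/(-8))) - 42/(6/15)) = -3118/25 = -124.72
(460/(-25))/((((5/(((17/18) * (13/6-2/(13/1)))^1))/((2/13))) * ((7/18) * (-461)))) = 245548/40902225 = 0.01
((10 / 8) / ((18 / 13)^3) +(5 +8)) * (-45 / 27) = -1571245 / 69984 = -22.45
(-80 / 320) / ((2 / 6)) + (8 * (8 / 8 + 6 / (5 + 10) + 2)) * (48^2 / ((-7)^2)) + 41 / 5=1260677 / 980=1286.41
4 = 4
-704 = -704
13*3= 39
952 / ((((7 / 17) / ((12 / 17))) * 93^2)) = 544 / 2883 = 0.19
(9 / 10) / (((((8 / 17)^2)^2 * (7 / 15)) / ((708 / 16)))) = 399146859 / 229376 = 1740.14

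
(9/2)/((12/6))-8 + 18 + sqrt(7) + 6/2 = 17.90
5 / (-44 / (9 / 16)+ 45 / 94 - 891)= -4230 / 819557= -0.01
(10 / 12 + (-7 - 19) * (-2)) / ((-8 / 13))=-4121 / 48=-85.85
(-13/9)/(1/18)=-26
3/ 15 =1/ 5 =0.20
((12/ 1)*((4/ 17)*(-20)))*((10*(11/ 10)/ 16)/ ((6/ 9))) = -990/ 17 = -58.24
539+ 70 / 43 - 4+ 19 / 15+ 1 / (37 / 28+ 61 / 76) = 7847752 / 14577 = 538.37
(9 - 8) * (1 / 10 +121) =1211 / 10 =121.10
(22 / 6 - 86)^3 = -15069223 / 27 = -558119.37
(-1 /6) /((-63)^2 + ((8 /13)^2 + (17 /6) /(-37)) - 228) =-6253 /140366173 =-0.00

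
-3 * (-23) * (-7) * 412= -198996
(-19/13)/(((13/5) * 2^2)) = -95/676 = -0.14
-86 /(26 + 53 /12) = -1032 /365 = -2.83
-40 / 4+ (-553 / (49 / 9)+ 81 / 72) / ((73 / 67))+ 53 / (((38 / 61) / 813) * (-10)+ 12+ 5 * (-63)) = -102.37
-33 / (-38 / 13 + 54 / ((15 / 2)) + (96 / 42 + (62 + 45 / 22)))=-330330 / 706787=-0.47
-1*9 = -9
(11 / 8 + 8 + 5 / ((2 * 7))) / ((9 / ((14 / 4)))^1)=545 / 144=3.78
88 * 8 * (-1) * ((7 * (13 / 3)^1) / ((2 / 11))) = -352352 / 3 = -117450.67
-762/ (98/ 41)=-15621/ 49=-318.80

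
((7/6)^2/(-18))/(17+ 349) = -49/237168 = -0.00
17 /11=1.55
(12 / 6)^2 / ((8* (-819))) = -1 / 1638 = -0.00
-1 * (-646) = 646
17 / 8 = 2.12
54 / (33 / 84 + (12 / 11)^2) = 182952 / 5363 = 34.11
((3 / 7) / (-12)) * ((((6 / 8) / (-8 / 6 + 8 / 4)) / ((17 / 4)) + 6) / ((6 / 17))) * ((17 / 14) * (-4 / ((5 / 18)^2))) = 97767 / 2450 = 39.90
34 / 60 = 17 / 30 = 0.57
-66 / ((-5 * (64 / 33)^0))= 66 / 5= 13.20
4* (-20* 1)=-80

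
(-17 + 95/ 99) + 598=57614/ 99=581.96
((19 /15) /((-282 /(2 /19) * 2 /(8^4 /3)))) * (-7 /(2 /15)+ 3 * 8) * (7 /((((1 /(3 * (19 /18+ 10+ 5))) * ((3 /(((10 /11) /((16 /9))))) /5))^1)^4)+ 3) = 362412452994169957 /1981805760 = 182869815.15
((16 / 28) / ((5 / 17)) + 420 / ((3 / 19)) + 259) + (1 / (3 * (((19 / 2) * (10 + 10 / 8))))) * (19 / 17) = 46925003 / 16065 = 2920.95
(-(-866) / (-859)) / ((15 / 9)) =-2598 / 4295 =-0.60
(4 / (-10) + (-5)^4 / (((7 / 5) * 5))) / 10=3111 / 350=8.89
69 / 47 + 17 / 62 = 5077 / 2914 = 1.74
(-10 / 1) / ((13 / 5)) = -50 / 13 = -3.85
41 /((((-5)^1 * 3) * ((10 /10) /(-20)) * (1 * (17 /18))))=984 /17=57.88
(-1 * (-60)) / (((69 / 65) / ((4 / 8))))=650 / 23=28.26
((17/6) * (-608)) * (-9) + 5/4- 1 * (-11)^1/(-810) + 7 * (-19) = 24903023/1620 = 15372.24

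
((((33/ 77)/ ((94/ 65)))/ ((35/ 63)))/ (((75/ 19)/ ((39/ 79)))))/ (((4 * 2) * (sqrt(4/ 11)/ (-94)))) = -86697 * sqrt(11)/ 221200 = -1.30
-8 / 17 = -0.47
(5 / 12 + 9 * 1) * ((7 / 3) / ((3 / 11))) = 8701 / 108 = 80.56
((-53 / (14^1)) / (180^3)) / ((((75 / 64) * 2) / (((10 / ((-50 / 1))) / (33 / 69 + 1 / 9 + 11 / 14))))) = 1219 / 30261093750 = 0.00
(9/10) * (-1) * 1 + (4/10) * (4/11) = -83/110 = -0.75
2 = 2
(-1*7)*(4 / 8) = -3.50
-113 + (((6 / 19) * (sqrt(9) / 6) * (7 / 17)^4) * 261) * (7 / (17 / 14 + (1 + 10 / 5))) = -10395617299 / 93627041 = -111.03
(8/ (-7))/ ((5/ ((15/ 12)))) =-2/ 7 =-0.29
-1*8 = -8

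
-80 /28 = -20 /7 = -2.86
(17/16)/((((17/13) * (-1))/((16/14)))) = -13/14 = -0.93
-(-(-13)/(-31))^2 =-169/961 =-0.18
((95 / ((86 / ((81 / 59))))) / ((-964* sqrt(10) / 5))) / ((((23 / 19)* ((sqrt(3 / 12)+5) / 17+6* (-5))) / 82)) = 0.01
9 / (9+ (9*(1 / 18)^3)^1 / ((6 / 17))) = 34992 / 35009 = 1.00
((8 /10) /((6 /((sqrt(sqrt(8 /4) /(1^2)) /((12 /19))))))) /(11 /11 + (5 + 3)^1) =19*2^(1 /4) /810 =0.03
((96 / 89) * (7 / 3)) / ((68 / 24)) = 1344 / 1513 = 0.89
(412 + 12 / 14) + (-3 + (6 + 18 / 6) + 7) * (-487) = -41427 / 7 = -5918.14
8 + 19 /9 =91 /9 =10.11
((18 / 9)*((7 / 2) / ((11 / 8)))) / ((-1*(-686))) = 4 / 539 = 0.01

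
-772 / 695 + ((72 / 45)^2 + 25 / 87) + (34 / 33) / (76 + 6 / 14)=622730129 / 355836525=1.75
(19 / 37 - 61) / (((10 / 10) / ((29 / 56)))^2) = -16.22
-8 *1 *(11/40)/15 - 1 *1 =-86/75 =-1.15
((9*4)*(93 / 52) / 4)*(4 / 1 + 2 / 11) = 19251 / 286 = 67.31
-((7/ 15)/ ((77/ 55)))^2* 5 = -5/ 9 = -0.56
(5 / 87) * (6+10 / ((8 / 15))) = 165 / 116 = 1.42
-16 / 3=-5.33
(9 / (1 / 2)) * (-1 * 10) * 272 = -48960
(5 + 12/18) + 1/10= 173/30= 5.77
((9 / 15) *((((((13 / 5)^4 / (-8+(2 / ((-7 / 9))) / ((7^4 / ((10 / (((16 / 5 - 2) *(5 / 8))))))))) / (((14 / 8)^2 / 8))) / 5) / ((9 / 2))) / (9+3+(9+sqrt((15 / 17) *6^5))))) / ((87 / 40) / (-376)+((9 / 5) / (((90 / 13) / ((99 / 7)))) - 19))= -785489422075904 / 9267448264223079375+26403005784064 *sqrt(170) / 1029716473802564375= 0.00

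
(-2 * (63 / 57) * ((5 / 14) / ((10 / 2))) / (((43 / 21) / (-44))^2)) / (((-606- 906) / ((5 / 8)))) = 4235 / 140524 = 0.03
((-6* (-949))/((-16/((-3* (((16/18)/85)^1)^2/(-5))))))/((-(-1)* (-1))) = 7592/325125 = 0.02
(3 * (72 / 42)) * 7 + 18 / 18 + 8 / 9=341 / 9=37.89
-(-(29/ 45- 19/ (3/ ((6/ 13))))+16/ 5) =-641/ 117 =-5.48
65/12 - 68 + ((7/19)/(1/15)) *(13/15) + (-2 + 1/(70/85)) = -58.58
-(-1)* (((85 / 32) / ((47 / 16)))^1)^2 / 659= 7225 / 5822924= 0.00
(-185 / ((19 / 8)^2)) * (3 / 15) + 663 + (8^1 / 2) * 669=1203011 / 361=3332.44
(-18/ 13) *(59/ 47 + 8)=-7830/ 611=-12.82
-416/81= -5.14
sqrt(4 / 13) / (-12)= -sqrt(13) / 78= -0.05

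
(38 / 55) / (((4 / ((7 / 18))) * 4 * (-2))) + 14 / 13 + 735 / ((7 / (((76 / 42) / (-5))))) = -7604929 / 205920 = -36.93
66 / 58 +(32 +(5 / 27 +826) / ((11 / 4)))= 2873029 / 8613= 333.57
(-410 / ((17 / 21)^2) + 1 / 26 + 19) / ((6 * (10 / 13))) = -303867 / 2312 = -131.43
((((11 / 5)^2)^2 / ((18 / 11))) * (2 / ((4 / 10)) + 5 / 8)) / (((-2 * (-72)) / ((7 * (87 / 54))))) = 6.31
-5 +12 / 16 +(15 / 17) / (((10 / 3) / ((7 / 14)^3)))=-4.22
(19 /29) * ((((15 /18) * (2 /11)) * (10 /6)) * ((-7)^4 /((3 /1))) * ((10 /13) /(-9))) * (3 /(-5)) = 2280950 /335907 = 6.79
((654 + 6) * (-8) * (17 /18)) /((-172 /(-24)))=-29920 /43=-695.81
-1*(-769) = 769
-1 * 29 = -29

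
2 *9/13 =18/13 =1.38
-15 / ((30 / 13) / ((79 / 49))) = -1027 / 98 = -10.48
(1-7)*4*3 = -72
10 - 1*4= 6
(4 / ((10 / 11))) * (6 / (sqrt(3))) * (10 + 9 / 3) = 572 * sqrt(3) / 5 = 198.15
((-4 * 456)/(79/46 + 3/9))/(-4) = 62928/283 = 222.36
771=771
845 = 845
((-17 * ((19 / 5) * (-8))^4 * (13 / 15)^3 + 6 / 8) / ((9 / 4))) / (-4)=79746804003011 / 75937500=1050163.67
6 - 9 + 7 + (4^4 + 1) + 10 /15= 785 /3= 261.67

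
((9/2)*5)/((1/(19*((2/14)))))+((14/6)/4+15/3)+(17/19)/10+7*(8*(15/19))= 46601/420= 110.95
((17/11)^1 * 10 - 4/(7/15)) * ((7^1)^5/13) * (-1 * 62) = -78896860/143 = -551726.29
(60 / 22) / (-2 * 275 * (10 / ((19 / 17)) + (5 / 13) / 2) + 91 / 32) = -237120 / 436804753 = -0.00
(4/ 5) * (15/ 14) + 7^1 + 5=90/ 7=12.86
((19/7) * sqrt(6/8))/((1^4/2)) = 19 * sqrt(3)/7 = 4.70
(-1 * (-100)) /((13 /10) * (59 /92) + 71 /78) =3588000 /62573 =57.34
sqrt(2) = 1.41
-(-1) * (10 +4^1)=14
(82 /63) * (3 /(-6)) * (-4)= 164 /63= 2.60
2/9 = 0.22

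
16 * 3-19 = 29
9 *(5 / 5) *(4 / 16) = 9 / 4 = 2.25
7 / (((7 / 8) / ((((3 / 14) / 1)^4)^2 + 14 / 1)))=20661053345 / 184473632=112.00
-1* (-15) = 15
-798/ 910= -57/ 65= -0.88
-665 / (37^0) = -665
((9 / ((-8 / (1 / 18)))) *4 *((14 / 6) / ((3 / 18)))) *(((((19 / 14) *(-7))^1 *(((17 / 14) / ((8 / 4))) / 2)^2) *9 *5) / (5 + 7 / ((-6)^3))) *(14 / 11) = 35.33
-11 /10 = -1.10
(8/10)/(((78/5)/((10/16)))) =5/156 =0.03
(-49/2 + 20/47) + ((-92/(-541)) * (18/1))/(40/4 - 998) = -24.08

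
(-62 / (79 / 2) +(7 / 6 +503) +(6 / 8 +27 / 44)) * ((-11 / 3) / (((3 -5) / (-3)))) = -2627651 / 948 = -2771.78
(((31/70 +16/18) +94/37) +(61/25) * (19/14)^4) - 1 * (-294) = 97910699633/319813200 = 306.15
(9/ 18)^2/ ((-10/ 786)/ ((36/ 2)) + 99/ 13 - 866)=-45981/ 157877662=-0.00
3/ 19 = 0.16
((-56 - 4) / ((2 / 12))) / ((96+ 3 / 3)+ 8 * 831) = -0.05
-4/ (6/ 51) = -34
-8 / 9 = -0.89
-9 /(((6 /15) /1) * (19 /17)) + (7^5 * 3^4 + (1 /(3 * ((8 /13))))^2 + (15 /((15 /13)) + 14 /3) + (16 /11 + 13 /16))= 163886816429 /120384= 1361367.10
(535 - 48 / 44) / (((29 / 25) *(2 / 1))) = 146825 / 638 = 230.13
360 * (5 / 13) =1800 / 13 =138.46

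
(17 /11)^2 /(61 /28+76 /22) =8092 /19085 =0.42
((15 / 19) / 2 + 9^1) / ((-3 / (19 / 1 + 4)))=-2737 / 38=-72.03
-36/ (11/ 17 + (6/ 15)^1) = -3060/ 89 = -34.38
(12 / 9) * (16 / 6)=32 / 9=3.56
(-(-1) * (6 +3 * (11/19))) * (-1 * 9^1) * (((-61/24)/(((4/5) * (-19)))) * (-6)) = 403515/5776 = 69.86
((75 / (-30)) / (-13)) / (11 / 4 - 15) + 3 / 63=61 / 1911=0.03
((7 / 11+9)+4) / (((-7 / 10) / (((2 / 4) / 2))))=-375 / 77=-4.87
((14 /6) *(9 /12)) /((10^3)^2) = 7 /4000000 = 0.00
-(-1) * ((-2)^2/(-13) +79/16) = 963/208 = 4.63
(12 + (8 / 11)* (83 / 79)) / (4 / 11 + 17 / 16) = 177472 / 19829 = 8.95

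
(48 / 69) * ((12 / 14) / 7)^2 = 576 / 55223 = 0.01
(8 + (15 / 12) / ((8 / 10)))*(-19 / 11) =-2907 / 176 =-16.52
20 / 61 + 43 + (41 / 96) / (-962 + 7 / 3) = 243491803 / 5619808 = 43.33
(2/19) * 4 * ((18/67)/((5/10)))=288/1273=0.23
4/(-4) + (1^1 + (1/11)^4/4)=1/58564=0.00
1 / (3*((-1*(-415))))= 1 / 1245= 0.00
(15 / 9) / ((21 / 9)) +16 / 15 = 187 / 105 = 1.78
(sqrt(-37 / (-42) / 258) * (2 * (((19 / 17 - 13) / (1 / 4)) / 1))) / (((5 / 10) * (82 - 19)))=-1616 * sqrt(11137) / 967113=-0.18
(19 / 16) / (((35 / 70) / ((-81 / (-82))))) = 1539 / 656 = 2.35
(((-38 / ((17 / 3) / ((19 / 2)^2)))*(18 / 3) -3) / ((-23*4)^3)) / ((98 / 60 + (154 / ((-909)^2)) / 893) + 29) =113967546046515 / 748041852466812976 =0.00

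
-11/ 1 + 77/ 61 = -594/ 61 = -9.74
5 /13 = 0.38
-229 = -229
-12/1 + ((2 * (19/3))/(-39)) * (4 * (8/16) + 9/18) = -1499/117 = -12.81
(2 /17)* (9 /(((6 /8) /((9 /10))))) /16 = 27 /340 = 0.08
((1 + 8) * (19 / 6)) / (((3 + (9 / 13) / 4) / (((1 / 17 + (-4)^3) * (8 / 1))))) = -4295824 / 935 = -4594.46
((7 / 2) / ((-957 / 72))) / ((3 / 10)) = -280 / 319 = -0.88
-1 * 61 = -61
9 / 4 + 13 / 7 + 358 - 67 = 8263 / 28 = 295.11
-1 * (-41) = 41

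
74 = 74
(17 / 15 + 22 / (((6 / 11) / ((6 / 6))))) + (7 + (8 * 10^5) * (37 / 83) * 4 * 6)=10656060341 / 1245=8559084.61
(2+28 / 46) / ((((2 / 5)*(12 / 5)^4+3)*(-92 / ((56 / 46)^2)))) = -12250000 / 4743025109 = -0.00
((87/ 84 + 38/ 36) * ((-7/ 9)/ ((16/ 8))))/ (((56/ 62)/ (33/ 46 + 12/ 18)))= -3120367/ 2503872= -1.25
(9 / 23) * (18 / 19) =162 / 437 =0.37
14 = 14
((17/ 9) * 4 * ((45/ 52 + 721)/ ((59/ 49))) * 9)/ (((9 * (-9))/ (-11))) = 343951531/ 62127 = 5536.26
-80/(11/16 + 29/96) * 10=-808.42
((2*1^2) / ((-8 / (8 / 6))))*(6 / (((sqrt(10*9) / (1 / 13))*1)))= -sqrt(10) / 195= -0.02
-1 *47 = -47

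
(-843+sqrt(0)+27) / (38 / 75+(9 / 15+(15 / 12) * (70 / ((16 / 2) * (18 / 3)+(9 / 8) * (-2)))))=-3733200 / 13813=-270.27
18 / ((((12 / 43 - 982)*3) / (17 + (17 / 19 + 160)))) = -436020 / 401033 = -1.09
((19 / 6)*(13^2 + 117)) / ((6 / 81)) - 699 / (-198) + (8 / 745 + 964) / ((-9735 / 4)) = 12229.63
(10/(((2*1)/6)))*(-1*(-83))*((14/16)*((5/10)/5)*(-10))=-8715/4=-2178.75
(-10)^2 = 100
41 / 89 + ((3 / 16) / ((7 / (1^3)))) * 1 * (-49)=-1213 / 1424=-0.85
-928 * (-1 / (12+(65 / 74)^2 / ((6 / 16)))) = 1905648 / 28867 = 66.01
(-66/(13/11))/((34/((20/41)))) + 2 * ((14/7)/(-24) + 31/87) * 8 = 2811560/788307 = 3.57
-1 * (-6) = 6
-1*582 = -582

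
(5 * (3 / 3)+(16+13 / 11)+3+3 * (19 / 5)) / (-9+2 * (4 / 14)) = -4.34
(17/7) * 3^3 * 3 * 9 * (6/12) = 12393/14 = 885.21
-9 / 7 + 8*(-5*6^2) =-10089 / 7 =-1441.29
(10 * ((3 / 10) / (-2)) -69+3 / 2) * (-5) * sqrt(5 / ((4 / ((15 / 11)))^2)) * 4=1051.97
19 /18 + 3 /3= 37 /18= 2.06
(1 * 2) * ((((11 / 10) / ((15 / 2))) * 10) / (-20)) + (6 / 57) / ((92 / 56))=-2707 / 32775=-0.08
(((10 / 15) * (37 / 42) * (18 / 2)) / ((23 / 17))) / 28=629 / 4508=0.14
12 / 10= 6 / 5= 1.20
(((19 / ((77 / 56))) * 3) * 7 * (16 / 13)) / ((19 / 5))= 13440 / 143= 93.99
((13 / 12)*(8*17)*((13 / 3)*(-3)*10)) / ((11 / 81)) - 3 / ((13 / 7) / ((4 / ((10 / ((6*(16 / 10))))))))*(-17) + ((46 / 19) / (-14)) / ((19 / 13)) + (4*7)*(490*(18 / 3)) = -529509932641 / 9034025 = -58612.85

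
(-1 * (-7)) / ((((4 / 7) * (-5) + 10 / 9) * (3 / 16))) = -1176 / 55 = -21.38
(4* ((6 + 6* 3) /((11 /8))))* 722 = 554496 /11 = 50408.73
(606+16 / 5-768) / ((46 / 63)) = -217.49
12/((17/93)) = 1116/17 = 65.65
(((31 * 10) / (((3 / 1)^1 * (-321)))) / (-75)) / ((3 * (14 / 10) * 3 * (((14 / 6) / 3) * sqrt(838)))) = 31 * sqrt(838) / 59314059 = 0.00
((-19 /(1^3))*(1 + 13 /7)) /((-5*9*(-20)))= -19 /315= -0.06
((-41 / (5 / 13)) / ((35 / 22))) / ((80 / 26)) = -76219 / 3500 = -21.78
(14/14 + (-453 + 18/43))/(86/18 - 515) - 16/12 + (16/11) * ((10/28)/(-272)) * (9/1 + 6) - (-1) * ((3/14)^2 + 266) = 102962392949/387704856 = 265.57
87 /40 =2.18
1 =1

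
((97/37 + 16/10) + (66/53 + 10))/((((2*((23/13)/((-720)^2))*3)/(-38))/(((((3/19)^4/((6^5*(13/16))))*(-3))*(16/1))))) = 41929021440/309361477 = 135.53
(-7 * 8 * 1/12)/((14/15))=-5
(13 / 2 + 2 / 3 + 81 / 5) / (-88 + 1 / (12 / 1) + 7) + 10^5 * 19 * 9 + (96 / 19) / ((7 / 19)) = 581143956266 / 33985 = 17100013.43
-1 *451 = -451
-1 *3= -3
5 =5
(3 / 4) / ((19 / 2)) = 3 / 38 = 0.08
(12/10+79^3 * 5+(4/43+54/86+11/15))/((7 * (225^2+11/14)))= 3180104974/457150845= 6.96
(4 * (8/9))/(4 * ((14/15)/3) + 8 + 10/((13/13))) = 80/433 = 0.18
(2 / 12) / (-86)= -1 / 516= -0.00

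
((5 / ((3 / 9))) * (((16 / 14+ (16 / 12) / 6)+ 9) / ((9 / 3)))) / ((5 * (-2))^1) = -653 / 126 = -5.18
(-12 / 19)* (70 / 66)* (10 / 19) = -1400 / 3971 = -0.35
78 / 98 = 39 / 49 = 0.80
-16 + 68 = 52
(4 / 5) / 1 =4 / 5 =0.80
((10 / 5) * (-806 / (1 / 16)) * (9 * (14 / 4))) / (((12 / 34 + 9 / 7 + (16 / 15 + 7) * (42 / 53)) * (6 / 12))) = -51241095360 / 253261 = -202325.25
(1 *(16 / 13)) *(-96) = -1536 / 13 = -118.15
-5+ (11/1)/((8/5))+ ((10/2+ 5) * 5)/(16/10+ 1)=2195/104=21.11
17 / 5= 3.40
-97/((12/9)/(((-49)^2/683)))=-698691/2732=-255.74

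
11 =11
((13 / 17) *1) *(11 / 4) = 143 / 68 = 2.10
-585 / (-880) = 117 / 176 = 0.66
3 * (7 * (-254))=-5334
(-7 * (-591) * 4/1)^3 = 4531443158592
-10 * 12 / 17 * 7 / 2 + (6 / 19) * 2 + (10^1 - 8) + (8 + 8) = -6.07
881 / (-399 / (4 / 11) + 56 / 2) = -3524 / 4277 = -0.82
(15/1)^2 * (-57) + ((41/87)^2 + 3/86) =-8348061277/650934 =-12824.74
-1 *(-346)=346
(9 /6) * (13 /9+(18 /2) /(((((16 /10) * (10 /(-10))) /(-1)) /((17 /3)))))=2399 /48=49.98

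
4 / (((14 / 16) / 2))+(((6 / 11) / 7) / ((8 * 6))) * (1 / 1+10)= 513 / 56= 9.16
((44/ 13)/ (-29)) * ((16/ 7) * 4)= -2816/ 2639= -1.07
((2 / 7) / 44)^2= 1 / 23716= 0.00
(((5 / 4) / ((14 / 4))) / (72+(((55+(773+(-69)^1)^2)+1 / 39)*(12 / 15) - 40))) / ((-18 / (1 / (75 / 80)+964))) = -6721 / 139195656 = -0.00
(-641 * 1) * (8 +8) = -10256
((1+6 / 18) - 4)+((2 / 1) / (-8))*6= -25 / 6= -4.17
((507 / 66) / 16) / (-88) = -169 / 30976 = -0.01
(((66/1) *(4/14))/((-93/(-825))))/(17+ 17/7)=9075/1054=8.61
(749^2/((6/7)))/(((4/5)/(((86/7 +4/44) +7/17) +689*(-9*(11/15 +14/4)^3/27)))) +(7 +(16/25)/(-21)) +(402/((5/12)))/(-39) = -94244537870865232937/6616209600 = -14244490965.17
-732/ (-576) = 61/ 48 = 1.27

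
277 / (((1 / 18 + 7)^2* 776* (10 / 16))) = 89748 / 7822565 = 0.01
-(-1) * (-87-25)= -112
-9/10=-0.90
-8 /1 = -8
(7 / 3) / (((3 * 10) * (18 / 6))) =7 / 270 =0.03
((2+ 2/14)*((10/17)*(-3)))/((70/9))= -405/833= -0.49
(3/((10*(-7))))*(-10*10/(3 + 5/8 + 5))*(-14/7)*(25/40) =-100/161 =-0.62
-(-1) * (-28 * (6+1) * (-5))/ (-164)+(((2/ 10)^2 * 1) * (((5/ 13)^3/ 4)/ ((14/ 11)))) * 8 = -3765600/ 630539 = -5.97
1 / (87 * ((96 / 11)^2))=0.00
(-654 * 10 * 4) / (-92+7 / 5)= 43600 / 151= 288.74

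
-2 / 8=-1 / 4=-0.25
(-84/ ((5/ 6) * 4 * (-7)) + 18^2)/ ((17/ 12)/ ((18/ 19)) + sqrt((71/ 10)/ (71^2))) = 8113878864/ 37013467- 38211264 * sqrt(710)/ 185067335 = 213.71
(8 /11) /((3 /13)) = 104 /33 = 3.15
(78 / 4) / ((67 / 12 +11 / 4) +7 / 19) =2223 / 992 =2.24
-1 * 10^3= -1000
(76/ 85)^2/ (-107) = -5776/ 773075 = -0.01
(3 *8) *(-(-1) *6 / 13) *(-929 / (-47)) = 133776 / 611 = 218.95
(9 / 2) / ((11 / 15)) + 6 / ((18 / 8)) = 581 / 66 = 8.80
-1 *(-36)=36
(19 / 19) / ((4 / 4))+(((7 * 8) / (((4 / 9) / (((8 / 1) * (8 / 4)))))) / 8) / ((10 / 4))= 509 / 5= 101.80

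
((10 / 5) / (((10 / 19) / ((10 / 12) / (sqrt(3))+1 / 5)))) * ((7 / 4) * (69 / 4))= 9177 / 400+3059 * sqrt(3) / 96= 78.13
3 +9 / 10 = 39 / 10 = 3.90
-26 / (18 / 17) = -221 / 9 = -24.56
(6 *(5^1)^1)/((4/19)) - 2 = 281/2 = 140.50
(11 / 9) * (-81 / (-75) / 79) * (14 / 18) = 77 / 5925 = 0.01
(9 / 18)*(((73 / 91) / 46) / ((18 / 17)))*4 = 1241 / 37674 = 0.03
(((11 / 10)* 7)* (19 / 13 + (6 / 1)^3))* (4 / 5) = 1339.56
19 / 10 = 1.90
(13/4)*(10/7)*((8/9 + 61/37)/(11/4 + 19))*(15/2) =274625/67599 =4.06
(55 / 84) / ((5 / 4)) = 11 / 21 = 0.52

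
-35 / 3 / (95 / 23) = -161 / 57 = -2.82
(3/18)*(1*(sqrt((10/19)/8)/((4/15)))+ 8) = 1.49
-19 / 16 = -1.19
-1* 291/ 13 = -291/ 13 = -22.38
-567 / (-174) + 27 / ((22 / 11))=486 / 29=16.76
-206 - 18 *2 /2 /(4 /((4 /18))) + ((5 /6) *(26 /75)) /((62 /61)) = -576737 /2790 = -206.72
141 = 141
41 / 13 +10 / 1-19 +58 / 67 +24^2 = 571.02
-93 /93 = -1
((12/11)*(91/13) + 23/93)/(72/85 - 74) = -685525/6361014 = -0.11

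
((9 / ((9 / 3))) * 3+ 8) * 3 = 51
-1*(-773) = 773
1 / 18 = 0.06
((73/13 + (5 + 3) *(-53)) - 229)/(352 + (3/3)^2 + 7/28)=-33664/18369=-1.83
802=802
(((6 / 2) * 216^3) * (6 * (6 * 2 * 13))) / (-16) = -1768635648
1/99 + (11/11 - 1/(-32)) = 3299/3168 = 1.04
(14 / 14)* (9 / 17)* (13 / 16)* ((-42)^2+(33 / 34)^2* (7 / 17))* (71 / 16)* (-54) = -7776940938039 / 42762752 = -181862.50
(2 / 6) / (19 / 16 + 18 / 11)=176 / 1491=0.12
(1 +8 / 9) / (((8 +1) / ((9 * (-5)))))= -85 / 9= -9.44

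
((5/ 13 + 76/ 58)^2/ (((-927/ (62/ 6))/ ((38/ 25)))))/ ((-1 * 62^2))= 0.00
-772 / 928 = -193 / 232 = -0.83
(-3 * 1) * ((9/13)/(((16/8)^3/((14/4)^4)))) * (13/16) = -64827/2048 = -31.65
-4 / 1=-4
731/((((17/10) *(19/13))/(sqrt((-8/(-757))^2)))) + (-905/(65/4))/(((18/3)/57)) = -98344914/186979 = -525.97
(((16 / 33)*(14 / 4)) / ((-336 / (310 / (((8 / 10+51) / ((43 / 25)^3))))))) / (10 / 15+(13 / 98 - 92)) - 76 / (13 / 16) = -24880942901506 / 266001718125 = -93.54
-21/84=-1/4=-0.25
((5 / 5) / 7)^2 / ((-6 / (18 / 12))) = -1 / 196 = -0.01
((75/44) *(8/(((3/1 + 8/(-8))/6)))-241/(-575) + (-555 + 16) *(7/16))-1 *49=-24640609/101200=-243.48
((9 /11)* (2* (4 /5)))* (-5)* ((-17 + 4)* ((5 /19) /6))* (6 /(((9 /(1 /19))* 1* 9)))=520 /35739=0.01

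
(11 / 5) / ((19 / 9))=99 / 95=1.04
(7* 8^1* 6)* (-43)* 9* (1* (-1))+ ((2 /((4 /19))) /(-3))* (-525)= 131694.50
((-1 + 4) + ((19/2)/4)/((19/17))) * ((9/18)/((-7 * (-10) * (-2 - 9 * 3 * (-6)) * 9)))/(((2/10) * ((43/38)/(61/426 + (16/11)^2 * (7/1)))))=600432167/357473571840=0.00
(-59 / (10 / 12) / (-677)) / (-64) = -177 / 108320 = -0.00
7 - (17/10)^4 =-13521/10000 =-1.35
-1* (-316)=316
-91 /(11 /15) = -1365 /11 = -124.09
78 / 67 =1.16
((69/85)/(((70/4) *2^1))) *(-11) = -759/2975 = -0.26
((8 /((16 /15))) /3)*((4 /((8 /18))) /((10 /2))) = 9 /2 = 4.50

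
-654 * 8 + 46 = -5186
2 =2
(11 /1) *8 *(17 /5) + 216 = 2576 /5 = 515.20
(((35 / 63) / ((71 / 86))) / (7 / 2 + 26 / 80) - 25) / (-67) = 2426975 / 6550389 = 0.37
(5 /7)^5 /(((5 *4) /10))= 3125 /33614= 0.09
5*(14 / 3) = 70 / 3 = 23.33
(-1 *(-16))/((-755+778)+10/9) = 144/217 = 0.66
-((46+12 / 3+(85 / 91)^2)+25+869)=-7824489 / 8281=-944.87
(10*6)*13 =780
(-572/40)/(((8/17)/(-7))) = 17017/80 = 212.71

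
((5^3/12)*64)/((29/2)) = 4000/87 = 45.98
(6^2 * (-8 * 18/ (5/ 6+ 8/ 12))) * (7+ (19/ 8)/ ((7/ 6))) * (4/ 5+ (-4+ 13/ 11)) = 2205792/ 35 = 63022.63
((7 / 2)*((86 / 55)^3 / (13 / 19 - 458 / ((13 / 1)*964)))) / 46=132518769292 / 295059573875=0.45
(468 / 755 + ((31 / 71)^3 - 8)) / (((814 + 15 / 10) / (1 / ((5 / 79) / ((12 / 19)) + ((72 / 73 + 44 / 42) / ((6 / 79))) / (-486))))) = -198952277822780184 / 1002974909155945855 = -0.20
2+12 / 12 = 3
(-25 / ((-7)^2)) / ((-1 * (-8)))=-25 / 392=-0.06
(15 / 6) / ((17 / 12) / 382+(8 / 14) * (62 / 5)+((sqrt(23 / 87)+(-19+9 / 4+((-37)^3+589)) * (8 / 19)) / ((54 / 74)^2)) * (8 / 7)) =-5400218789649218203344900 / 97741361718833572251418076767- 2944102534831584000 * sqrt(2001) / 97741361718833572251418076767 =-0.00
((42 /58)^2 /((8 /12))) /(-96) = -441 /53824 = -0.01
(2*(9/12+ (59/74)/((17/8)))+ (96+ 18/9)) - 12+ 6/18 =334315/3774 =88.58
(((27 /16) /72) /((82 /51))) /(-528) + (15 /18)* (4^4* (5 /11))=537395047 /5541888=96.97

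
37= 37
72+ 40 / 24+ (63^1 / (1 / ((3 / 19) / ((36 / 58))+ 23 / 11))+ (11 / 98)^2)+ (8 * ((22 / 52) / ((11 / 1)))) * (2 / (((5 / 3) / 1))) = 86815780277 / 391411020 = 221.80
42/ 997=0.04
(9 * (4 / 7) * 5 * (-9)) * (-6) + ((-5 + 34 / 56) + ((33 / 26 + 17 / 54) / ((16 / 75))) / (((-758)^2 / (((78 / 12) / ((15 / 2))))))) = 601246182461 / 434370384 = 1384.18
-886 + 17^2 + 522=-75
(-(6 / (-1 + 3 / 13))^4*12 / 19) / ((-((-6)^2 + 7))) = 27761292 / 510625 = 54.37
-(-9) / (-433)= -9 / 433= -0.02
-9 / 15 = -3 / 5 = -0.60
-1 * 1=-1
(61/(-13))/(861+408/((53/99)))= -3233/1118325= -0.00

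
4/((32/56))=7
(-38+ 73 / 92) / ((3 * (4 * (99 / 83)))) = -94703 / 36432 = -2.60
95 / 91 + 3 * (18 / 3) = 1733 / 91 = 19.04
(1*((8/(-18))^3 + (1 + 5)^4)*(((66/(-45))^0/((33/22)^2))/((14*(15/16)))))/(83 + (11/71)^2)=1088533376/2059451973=0.53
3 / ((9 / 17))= 5.67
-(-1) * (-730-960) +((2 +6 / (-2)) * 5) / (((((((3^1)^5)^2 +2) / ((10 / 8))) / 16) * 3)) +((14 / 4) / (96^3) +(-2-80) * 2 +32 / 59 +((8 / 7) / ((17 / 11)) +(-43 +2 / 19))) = -26422463215717964149 / 13938740259913728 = -1895.61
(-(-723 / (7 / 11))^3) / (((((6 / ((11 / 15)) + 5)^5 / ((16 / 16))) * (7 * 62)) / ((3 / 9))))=27004436445006009 / 9541658320118750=2.83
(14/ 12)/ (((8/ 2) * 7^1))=1/ 24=0.04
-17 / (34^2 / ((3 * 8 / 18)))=-1 / 51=-0.02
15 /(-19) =-15 /19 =-0.79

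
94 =94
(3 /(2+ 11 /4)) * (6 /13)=72 /247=0.29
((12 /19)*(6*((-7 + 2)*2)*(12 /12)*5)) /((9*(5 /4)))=-320 /19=-16.84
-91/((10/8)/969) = -352716/5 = -70543.20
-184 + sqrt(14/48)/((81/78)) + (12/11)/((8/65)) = -3853/22 + 13 * sqrt(42)/162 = -174.62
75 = 75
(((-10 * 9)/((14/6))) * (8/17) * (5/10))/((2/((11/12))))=-495/119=-4.16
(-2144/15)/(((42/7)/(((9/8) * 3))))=-402/5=-80.40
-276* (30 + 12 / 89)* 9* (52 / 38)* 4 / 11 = -692857152 / 18601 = -37248.38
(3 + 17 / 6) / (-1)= -35 / 6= -5.83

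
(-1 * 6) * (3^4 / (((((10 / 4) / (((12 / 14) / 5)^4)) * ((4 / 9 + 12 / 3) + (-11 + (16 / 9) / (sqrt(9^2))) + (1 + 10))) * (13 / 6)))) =-76527504 / 4584409375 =-0.02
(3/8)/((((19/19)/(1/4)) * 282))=1/3008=0.00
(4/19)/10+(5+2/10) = 496/95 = 5.22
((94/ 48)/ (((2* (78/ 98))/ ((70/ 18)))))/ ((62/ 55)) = 4433275/ 1044576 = 4.24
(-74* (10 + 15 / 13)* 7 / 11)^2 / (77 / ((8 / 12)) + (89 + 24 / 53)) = 23920011304 / 17770181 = 1346.08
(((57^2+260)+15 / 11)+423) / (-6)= -43267 / 66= -655.56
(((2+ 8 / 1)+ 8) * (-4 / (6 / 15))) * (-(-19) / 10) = -342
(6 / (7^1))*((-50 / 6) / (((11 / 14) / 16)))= -1600 / 11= -145.45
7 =7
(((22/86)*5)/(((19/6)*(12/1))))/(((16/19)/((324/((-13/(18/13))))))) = -40095/29068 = -1.38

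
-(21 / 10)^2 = -441 / 100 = -4.41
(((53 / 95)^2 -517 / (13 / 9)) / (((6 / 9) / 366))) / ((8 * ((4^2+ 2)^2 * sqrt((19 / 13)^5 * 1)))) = -4158968593 * sqrt(247) / 2228489100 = -29.33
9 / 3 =3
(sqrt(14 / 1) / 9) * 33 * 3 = 11 * sqrt(14) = 41.16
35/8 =4.38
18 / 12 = 3 / 2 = 1.50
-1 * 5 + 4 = -1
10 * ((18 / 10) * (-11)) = -198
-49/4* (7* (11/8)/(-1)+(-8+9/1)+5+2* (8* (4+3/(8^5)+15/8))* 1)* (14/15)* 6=-63486213/10240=-6199.83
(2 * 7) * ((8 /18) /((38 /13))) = 364 /171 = 2.13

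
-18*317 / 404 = -2853 / 202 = -14.12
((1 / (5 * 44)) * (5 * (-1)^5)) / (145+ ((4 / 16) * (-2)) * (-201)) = -1 / 10802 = -0.00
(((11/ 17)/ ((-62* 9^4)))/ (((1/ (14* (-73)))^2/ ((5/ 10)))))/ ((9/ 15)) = -1.38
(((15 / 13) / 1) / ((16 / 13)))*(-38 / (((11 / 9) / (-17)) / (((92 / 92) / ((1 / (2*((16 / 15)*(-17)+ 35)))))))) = 66861 / 4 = 16715.25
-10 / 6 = -5 / 3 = -1.67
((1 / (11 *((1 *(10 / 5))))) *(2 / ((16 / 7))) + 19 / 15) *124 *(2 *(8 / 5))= 427676 / 825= 518.40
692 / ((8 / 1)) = 173 / 2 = 86.50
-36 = -36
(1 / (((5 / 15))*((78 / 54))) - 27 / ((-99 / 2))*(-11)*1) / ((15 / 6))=-102 / 65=-1.57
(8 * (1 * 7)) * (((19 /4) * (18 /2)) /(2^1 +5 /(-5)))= 2394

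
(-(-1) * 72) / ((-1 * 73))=-72 / 73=-0.99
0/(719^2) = 0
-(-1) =1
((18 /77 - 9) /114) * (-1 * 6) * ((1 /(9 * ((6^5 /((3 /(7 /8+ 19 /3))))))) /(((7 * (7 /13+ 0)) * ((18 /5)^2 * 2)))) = 8125 /289310380128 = 0.00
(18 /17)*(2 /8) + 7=247 /34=7.26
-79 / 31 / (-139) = 79 / 4309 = 0.02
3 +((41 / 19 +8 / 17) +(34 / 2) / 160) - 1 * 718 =-36809869 / 51680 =-712.27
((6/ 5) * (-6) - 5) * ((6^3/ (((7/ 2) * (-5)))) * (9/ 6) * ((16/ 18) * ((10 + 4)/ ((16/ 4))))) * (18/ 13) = 316224/ 325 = 973.00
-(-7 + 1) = 6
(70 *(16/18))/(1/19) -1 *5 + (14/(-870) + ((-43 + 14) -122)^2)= 31291559/1305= 23978.21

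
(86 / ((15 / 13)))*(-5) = -1118 / 3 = -372.67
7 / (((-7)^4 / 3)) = 3 / 343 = 0.01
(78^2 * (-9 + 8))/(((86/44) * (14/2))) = -133848/301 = -444.68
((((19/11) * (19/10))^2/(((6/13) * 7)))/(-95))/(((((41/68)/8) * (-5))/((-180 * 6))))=-436561632/4340875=-100.57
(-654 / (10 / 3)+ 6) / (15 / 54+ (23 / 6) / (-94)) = -1609092 / 2005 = -802.54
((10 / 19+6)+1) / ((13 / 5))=2.89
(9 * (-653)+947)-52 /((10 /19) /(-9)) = -20204 /5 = -4040.80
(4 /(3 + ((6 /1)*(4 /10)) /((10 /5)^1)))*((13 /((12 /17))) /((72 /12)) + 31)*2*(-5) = -61325 /189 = -324.47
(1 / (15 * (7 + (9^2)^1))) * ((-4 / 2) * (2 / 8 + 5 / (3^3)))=-47 / 71280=-0.00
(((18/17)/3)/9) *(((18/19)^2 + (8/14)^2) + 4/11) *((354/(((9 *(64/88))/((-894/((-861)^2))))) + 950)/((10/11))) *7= 72516378790112/159232044195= 455.41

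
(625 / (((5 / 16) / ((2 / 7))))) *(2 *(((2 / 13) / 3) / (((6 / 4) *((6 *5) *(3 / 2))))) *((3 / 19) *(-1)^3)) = -6400 / 46683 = -0.14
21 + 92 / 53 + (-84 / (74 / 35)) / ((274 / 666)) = -536105 / 7261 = -73.83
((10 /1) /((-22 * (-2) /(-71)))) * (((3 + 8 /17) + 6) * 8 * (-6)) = 1371720 /187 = 7335.40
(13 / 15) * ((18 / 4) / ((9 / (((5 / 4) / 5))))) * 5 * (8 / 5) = 13 / 15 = 0.87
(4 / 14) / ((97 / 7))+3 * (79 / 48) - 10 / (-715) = 1103489 / 221936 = 4.97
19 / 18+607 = 10945 / 18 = 608.06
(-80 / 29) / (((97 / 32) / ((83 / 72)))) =-26560 / 25317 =-1.05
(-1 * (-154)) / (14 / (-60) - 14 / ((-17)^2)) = -190740 / 349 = -546.53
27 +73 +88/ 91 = 9188/ 91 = 100.97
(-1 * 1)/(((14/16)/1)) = -8/7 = -1.14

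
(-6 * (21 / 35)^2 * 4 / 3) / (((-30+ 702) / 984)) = -738 / 175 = -4.22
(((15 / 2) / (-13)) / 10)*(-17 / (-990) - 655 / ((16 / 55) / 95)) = 1694075489 / 137280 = 12340.29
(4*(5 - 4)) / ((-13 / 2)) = -8 / 13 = -0.62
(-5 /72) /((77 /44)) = -5 /126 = -0.04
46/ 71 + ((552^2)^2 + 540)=92844528156.65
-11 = -11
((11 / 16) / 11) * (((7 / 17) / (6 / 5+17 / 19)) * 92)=15295 / 13532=1.13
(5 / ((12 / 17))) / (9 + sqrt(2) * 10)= -15 / 28 + 25 * sqrt(2) / 42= 0.31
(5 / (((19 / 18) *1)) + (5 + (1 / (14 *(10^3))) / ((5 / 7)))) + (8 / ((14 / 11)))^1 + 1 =22640133 / 1330000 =17.02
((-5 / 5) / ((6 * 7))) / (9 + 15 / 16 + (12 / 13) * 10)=-104 / 83727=-0.00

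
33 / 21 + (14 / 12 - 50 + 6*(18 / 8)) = -709 / 21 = -33.76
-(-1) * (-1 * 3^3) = -27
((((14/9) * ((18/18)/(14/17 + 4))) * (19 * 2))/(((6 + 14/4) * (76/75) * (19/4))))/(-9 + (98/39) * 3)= -154700/843657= -0.18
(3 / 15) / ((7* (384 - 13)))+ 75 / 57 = 324644 / 246715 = 1.32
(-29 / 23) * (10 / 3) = -4.20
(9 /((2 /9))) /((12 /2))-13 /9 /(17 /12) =1169 /204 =5.73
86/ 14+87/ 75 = 1278/ 175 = 7.30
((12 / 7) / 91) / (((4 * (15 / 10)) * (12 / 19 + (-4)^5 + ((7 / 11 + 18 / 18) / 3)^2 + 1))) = -4598 / 1496785017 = -0.00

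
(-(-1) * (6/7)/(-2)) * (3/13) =-9/91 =-0.10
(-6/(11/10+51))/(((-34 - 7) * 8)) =15/42722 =0.00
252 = 252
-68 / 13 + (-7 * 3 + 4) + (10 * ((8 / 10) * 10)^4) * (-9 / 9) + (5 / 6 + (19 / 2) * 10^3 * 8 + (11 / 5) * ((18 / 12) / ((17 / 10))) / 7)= 325045243 / 9282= 35018.88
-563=-563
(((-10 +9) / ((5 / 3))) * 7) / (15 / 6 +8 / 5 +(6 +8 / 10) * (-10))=14 / 213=0.07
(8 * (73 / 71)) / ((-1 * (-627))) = 584 / 44517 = 0.01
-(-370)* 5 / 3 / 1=616.67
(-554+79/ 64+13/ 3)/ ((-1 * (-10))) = -105299/ 1920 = -54.84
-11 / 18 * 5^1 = -55 / 18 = -3.06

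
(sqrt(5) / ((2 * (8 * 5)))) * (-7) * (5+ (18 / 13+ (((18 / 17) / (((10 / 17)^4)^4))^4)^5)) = -1508578780167838187488814155073844184406857633979663788370444833460430520175169198433656276834236254214853634103702518947005389029223618730387949979755832874678943450201183723023506315858347860536025078417081254938260305005983753956385841780856443888949106867397516118915980943133206149692149299925333350991178897843315669516368745789888518983108218042824150279850244292077780827629338704891 * sqrt(5) / 99182128906250000000000000000000000000000000000000000000000000000000000000000000000000000000000000000000000000000000000000000000000000000000000000000000000000000000000000000000000000000000000000000000000000000000000000000000000000000000000000000000000000000000000000000000000000000000000000000000000000000000000000000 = -34011013264874867532767760000000000000000000000000000000000000000000000000.00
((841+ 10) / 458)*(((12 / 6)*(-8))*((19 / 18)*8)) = -517408 / 2061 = -251.05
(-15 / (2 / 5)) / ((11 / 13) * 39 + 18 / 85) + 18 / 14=0.16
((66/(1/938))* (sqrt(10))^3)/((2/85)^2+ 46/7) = 15654985500* sqrt(10)/166189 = 297886.21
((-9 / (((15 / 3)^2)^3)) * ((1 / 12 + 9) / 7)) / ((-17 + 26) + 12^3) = -109 / 253312500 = -0.00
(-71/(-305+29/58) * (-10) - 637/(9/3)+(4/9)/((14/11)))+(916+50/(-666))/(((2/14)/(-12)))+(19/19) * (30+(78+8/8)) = -5208030400/67599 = -77043.01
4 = 4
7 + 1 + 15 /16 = 143 /16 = 8.94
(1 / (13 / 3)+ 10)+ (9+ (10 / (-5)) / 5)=1224 / 65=18.83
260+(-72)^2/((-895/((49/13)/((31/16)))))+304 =199362084/360685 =552.73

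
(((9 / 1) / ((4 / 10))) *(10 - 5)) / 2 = 225 / 4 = 56.25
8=8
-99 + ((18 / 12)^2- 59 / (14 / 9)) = -3771 / 28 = -134.68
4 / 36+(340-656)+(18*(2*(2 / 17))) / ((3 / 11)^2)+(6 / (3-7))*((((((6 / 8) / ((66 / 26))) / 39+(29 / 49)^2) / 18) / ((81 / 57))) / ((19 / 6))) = -75341101469 / 290943576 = -258.95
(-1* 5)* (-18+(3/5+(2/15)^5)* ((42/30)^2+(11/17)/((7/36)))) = 33496590983/451828125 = 74.14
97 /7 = 13.86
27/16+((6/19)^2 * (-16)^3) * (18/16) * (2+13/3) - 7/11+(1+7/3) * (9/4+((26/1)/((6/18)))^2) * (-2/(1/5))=-688142581/3344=-205784.26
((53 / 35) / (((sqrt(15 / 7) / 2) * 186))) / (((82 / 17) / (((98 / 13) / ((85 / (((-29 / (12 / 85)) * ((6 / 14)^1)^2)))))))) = -26129 * sqrt(105) / 34698300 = -0.01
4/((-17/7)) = -1.65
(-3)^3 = -27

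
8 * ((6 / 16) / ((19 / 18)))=54 / 19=2.84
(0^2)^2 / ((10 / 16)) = 0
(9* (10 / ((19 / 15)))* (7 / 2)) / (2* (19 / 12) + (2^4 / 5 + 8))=141750 / 8189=17.31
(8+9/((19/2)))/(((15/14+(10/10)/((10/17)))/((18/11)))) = 5.28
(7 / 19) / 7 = 1 / 19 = 0.05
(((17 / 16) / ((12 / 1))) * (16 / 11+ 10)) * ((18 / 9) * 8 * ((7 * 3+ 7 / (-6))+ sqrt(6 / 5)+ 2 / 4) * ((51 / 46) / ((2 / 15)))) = 54621 * sqrt(30) / 2024+ 5553135 / 2024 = 2891.46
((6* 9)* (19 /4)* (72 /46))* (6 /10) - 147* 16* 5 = -11519.11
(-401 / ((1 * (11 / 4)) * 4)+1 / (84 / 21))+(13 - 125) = -6521 / 44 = -148.20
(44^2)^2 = 3748096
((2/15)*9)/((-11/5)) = -6/11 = -0.55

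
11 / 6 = 1.83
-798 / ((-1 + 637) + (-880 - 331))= 798 / 575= 1.39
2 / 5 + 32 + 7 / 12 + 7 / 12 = 1007 / 30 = 33.57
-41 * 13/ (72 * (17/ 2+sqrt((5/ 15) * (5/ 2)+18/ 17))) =-154037/ 172236+533 * sqrt(19686)/ 516708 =-0.75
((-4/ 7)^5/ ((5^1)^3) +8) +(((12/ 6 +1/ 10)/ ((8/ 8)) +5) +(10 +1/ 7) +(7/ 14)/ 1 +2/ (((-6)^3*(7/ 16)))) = 25.72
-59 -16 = -75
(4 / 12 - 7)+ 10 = 10 / 3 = 3.33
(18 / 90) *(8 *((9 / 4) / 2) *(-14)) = -126 / 5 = -25.20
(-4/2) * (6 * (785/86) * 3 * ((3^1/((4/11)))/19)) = -233145/1634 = -142.68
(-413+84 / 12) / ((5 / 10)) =-812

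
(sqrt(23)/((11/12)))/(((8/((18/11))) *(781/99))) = 243 *sqrt(23)/8591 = 0.14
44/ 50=22/ 25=0.88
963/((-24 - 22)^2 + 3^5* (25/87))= 27927/63389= 0.44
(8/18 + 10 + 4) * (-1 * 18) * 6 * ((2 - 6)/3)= 2080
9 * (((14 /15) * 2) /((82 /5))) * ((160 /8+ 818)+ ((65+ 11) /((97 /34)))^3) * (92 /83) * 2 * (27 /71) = 3759633223260768 /220513661549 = 17049.43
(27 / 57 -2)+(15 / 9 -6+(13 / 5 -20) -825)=-241754 / 285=-848.26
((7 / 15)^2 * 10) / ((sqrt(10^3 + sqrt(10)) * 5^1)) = 98 / (225 * sqrt(sqrt(10) + 1000)) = 0.01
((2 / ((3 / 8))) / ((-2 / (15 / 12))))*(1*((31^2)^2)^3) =-7876627837885497610 / 3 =-2625542612628499203.33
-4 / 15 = -0.27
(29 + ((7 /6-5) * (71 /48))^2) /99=5072065 /8211456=0.62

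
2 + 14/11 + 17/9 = 511/99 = 5.16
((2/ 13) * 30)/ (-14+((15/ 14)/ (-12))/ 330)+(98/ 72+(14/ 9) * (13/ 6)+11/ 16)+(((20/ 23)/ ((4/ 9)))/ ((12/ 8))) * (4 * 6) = 48649582699/ 1336759632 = 36.39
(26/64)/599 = 13/19168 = 0.00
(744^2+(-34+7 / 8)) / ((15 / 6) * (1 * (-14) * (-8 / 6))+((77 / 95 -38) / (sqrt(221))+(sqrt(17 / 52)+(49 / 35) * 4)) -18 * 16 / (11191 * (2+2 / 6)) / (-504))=3437992382333973128343 * sqrt(221) / 130530559417691015980+346050592221969239351838 / 32632639854422753995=10995.98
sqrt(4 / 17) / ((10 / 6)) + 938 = 938.29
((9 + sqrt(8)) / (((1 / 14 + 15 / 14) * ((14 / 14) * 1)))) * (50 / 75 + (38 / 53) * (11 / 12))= 2947 * sqrt(2) / 1272 + 8841 / 848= 13.70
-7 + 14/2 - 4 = -4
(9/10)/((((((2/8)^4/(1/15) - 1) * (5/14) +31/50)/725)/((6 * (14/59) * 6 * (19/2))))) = 279925632000/1500193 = 186593.08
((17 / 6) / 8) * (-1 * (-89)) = 1513 / 48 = 31.52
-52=-52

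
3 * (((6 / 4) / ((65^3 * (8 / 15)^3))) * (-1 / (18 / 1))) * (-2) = 27 / 2249728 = 0.00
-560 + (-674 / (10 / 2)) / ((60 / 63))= -35077 / 50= -701.54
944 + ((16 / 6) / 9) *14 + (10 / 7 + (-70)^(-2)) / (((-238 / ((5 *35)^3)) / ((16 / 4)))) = -117271475 / 918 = -127746.70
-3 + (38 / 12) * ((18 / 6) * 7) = 127 / 2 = 63.50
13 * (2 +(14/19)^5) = 28.82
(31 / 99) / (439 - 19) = 31 / 41580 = 0.00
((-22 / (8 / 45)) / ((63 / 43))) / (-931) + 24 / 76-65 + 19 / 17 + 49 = -6415055 / 443156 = -14.48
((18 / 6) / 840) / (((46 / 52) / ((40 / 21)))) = 26 / 3381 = 0.01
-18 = -18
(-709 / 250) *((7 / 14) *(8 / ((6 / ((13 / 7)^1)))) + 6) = -53884 / 2625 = -20.53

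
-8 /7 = -1.14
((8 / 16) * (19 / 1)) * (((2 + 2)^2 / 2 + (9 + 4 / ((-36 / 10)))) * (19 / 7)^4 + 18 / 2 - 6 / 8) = 1429877471 / 172872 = 8271.31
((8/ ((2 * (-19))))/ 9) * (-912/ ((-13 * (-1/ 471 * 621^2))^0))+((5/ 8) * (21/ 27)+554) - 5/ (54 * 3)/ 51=19029661/ 33048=575.82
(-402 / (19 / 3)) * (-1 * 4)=4824 / 19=253.89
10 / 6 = 5 / 3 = 1.67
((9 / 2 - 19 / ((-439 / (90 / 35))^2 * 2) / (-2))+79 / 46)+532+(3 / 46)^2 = 538.22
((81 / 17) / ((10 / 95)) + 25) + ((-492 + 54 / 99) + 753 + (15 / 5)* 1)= 125219 / 374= 334.81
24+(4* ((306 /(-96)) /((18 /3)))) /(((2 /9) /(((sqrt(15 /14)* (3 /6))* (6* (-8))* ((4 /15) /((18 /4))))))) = 34* sqrt(210) /35+24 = 38.08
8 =8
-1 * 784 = -784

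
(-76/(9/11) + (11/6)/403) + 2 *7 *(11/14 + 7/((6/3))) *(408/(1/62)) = 11009157257/7254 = 1517667.12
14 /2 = 7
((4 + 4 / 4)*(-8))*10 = -400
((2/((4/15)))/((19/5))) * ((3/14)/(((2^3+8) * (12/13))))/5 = 0.01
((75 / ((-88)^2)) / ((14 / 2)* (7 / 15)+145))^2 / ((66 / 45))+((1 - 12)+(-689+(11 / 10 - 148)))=-27632811372349725549 / 32628186766376960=-846.90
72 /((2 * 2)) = 18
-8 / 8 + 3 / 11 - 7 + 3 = -4.73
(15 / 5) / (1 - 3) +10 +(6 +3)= 35 / 2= 17.50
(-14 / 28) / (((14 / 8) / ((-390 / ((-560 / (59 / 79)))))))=-2301 / 15484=-0.15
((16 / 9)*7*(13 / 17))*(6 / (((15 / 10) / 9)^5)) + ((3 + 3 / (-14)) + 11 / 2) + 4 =444006.64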